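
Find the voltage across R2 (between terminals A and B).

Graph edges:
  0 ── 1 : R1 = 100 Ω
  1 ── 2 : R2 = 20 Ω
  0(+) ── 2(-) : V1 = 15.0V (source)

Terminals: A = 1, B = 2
R1 and R2 are in series across V1 (node 0 → node 1 → node 2), and the output A–B is taken across R2, so this is a voltage divider.
Series current: I = V1/(R1 + R2) = 15/(100 + 20) = 15/120 = 0.125 A
V_R2 = I × R2 = V1 × R2/(R1 + R2) = 15 × 20/120 = 2.5 V

Final answer: 2.5 V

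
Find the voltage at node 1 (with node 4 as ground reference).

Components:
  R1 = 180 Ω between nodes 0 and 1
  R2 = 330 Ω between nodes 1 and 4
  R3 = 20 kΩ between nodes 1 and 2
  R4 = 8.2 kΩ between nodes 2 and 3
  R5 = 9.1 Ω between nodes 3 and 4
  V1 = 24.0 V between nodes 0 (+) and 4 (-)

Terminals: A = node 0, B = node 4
Nodal analysis, taking node 4 as the 0 V reference.
Source V1 fixes V_0 = 24 V.
KCL at each unknown node (sum of currents leaving = 0; resistances in Ω):
  Node 1: (V_1 - 24)/180 + (V_1 - 0)/330 + (V_1 - V_2)/20000 = 0
  Node 2: (V_2 - V_1)/20000 + (V_2 - V_3)/8200 = 0
  Node 3: (V_3 - V_2)/8200 + (V_3 - 0)/9.1 = 0
Collecting terms (coefficients in siemens):
  0.008636·V_1 - 0.00005·V_2 = 0.1333
  0.000172·V_2 - 0.00005·V_1 - 0.000122·V_3 = 0
  0.11·V_3 - 0.000122·V_2 = 0
Solving these 3 simultaneous equations (Gaussian elimination) gives:
  V_1 = 15.47 V, V_2 = 4.501 V, V_3 = 0.004989 V
The requested potential is V_1 = 15.47 V.

Final answer: V_1 = 15.47 V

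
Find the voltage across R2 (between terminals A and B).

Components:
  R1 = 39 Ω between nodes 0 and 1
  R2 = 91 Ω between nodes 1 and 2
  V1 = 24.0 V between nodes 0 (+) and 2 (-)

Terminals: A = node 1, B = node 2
R1 and R2 are in series across V1 (node 0 → node 1 → node 2), and the output A–B is taken across R2, so this is a voltage divider.
Series current: I = V1/(R1 + R2) = 24/(39 + 91) = 24/130 = 0.1846 A
V_R2 = I × R2 = V1 × R2/(R1 + R2) = 24 × 91/130 = 16.8 V

Final answer: 16.8 V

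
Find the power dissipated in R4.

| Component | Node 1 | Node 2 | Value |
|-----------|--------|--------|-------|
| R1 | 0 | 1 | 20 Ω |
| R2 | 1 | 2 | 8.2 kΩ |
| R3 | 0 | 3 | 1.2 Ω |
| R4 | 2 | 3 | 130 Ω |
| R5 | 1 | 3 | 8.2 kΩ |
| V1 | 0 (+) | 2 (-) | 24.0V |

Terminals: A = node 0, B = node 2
Nodal analysis, taking node 2 as the 0 V reference.
Source V1 fixes V_0 = 24 V.
KCL at each unknown node (sum of currents leaving = 0; resistances in Ω):
  Node 1: (V_1 - 24)/20 + (V_1 - 0)/8200 + (V_1 - V_3)/8200 = 0
  Node 3: (V_3 - 24)/1.2 + (V_3 - 0)/130 + (V_3 - V_1)/8200 = 0
Collecting terms (coefficients in siemens):
  0.05024·V_1 - 0.000122·V_3 = 1.2
  0.8411·V_3 - 0.000122·V_1 = 20
Determinant D = (0.05024)(0.8411) - (-0.000122)(-0.000122) = 0.04226
V_1 = [(1.2)(0.8411) - (-0.000122)(20)]/D = 23.94 V
V_3 = [(0.05024)(20) - (1.2)(-0.000122)]/D = 23.78 V
I_R4 = (V_2 - V_3)/R4 = (0 - 23.78)/130 = -0.1829 A
P_R4 = I_R4² × R4 = (-0.1829)² × 130 = 4.35 W

Final answer: 4.35 W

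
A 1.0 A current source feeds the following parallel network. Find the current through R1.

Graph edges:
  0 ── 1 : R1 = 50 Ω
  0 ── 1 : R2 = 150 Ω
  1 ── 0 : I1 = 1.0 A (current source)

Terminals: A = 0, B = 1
All resistors sit directly between nodes 0 and 1, so they are in parallel and share one voltage V; the full source current 1 A splits among them.
1/R_par = 1/50 + 1/150 = 0.02667 S  =>  R_par = 37.5 Ω
V = I × R_par = 1 × 37.5 = 37.5 V
I_R1 = V/R1 = 37.5/50 = 0.75 A

Final answer: 0.75 A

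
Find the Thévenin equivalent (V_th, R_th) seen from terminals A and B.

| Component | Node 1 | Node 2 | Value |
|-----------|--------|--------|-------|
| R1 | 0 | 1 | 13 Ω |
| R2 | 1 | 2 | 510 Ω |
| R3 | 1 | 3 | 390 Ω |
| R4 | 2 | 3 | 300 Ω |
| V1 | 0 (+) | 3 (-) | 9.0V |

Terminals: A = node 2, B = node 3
Step 1 — V_th is the open-circuit voltage V_A - V_B (nothing connected across the terminals).
Nodal analysis, taking node 3 as the 0 V reference.
Source V1 fixes V_0 = 9 V.
KCL at each unknown node (sum of currents leaving = 0; resistances in Ω):
  Node 1: (V_1 - 9)/13 + (V_1 - V_2)/510 + (V_1 - 0)/390 = 0
  Node 2: (V_2 - V_1)/510 + (V_2 - 0)/300 = 0
Collecting terms (coefficients in siemens):
  0.08145·V_1 - 0.001961·V_2 = 0.6923
  0.005294·V_2 - 0.001961·V_1 = 0
Determinant D = (0.08145)(0.005294) - (-0.001961)(-0.001961) = 0.0004274
V_1 = [(0.6923)(0.005294) - (-0.001961)(0)]/D = 8.576 V
V_2 = [(0.08145)(0) - (0.6923)(-0.001961)]/D = 3.176 V
V_th = V_2 - V_3 = 3.176 - 0 = 3.176 V
Step 2 — R_th: zero the source — replace V1 by a short circuit (node 3 merges into node 0) — and find the resistance seen between A (node 2) and B (node 0).
Reduce the network between node 2 (A) and node 0 (B) by series/parallel combination:
  Rp1 = R1 ‖ R3 (parallel, both between nodes 0 and 1) = 1/(1/13 + 1/390) = 12.58 Ω
  Rs1 = R2 + Rp1 (series, joined only at node 1) = 510 + 12.58 = 522.6 Ω
  Rp2 = R4 ‖ Rs1 (parallel, both between nodes 0 and 2) = 1/(1/300 + 1/522.6) = 190.6 Ω
R_th = 190.6 Ω

Final answer: V_th = 3.176 V, R_th = 190.6 Ω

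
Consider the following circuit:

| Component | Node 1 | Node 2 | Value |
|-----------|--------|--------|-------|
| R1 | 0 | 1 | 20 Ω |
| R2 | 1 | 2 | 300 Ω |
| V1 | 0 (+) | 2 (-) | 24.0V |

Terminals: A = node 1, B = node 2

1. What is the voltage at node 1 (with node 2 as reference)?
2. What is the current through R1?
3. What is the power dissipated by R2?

Nodal analysis, taking node 2 as the 0 V reference.
Source V1 fixes V_0 = 24 V.
KCL at each unknown node (sum of currents leaving = 0; resistances in Ω):
  Node 1: (V_1 - 24)/20 + (V_1 - 0)/300 = 0
Collecting terms: 0.05333 × V_1 = 1.2  =>  V_1 = 22.5 V
Part 1:
  Read off the nodal solution: V_1 = 22.5 V
Part 2:
  I_R1 = (V_0 - V_1)/R1 = (24 - 22.5)/20 = 0.075 A
  Magnitude: I_R1 = 0.075 A
Part 3:
  I_R2 = (V_1 - V_2)/R2 = (22.5 - 0)/300 = 0.075 A
  P_R2 = I_R2² × R2 = (0.075)² × 300 = 1.688 W

Final answers:
1. V_1 = 22.5 V
2. I_R1 = 0.075 A
3. P_R2 = 1.688 W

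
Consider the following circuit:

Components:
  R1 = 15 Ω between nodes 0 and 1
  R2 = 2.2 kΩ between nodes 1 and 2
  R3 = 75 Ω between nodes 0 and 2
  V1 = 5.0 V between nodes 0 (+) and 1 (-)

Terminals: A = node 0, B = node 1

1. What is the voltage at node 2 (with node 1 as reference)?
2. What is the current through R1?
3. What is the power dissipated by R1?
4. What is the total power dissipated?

Nodal analysis, taking node 1 as the 0 V reference.
Source V1 fixes V_0 = 5 V.
KCL at each unknown node (sum of currents leaving = 0; resistances in Ω):
  Node 2: (V_2 - 0)/2200 + (V_2 - 5)/75 = 0
Collecting terms: 0.01379 × V_2 = 0.06667  =>  V_2 = 4.835 V
Part 1:
  Read off the nodal solution: V_2 = 4.835 V
Part 2:
  I_R1 = (V_0 - V_1)/R1 = (5 - 0)/15 = 0.3333 A
  Magnitude: I_R1 = 0.3333 A
Part 3:
  I_R1 = (V_0 - V_1)/R1 = (5 - 0)/15 = 0.3333 A
  P_R1 = I_R1² × R1 = (0.3333)² × 15 = 1.667 W
Part 4:
  Power in each resistor, P = (ΔV)²/R:
    P_R1 = (5 - 0)²/15 = 1.667 W
    P_R2 = (0 - 4.835)²/2200 = 0.01063 W
    P_R3 = (5 - 4.835)²/75 = 0.0003623 W
  P_total = P_R1 + P_R2 + P_R3 = 1.678 W

Final answers:
1. V_2 = 4.835 V
2. I_R1 = 0.3333 A
3. P_R1 = 1.667 W
4. P_total = 1.678 W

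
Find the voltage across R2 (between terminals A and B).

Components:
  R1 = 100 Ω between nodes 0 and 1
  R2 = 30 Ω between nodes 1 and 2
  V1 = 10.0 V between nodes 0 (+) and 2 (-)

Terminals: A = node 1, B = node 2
R1 and R2 are in series across V1 (node 0 → node 1 → node 2), and the output A–B is taken across R2, so this is a voltage divider.
Series current: I = V1/(R1 + R2) = 10/(100 + 30) = 10/130 = 0.07692 A
V_R2 = I × R2 = V1 × R2/(R1 + R2) = 10 × 30/130 = 2.308 V

Final answer: 2.308 V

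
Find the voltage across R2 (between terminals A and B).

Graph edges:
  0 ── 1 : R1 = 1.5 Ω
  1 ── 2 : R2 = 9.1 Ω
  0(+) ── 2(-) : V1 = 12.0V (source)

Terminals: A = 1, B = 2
R1 and R2 are in series across V1 (node 0 → node 1 → node 2), and the output A–B is taken across R2, so this is a voltage divider.
Series current: I = V1/(R1 + R2) = 12/(1.5 + 9.1) = 12/10.6 = 1.132 A
V_R2 = I × R2 = V1 × R2/(R1 + R2) = 12 × 9.1/10.6 = 10.3 V

Final answer: 10.3 V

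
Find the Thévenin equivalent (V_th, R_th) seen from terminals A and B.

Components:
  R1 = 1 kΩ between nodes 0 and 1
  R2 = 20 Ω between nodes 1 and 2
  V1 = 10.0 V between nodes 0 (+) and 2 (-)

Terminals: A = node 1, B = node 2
Step 1 — V_th is the open-circuit voltage V_A - V_B (nothing connected across the terminals).
Nodal analysis, taking node 2 as the 0 V reference.
Source V1 fixes V_0 = 10 V.
KCL at each unknown node (sum of currents leaving = 0; resistances in Ω):
  Node 1: (V_1 - 10)/1000 + (V_1 - 0)/20 = 0
Collecting terms: 0.051 × V_1 = 0.01  =>  V_1 = 0.1961 V
V_th = V_1 - V_2 = 0.1961 - 0 = 0.1961 V
Step 2 — R_th: zero the source — replace V1 by a short circuit (node 2 merges into node 0) — and find the resistance seen between A (node 1) and B (node 0).
Reduce the network between node 1 (A) and node 0 (B) by series/parallel combination:
  Rp1 = R1 ‖ R2 (parallel, both between nodes 0 and 1) = 1/(1/1000 + 1/20) = 19.61 Ω
R_th = 19.61 Ω

Final answer: V_th = 0.1961 V, R_th = 19.61 Ω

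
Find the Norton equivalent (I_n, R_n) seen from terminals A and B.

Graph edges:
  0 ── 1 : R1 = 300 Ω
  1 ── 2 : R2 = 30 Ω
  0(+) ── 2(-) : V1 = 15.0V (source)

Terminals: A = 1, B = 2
Find the Thévenin equivalent first; then I_n = V_th/R_th and R_n = R_th.
Step 1 — V_th is the open-circuit voltage V_A - V_B (nothing connected across the terminals).
Nodal analysis, taking node 2 as the 0 V reference.
Source V1 fixes V_0 = 15 V.
KCL at each unknown node (sum of currents leaving = 0; resistances in Ω):
  Node 1: (V_1 - 15)/300 + (V_1 - 0)/30 = 0
Collecting terms: 0.03667 × V_1 = 0.05  =>  V_1 = 1.364 V
V_th = V_1 - V_2 = 1.364 - 0 = 1.364 V
Step 2 — R_th: zero the source — replace V1 by a short circuit (node 2 merges into node 0) — and find the resistance seen between A (node 1) and B (node 0).
Reduce the network between node 1 (A) and node 0 (B) by series/parallel combination:
  Rp1 = R1 ‖ R2 (parallel, both between nodes 0 and 1) = 1/(1/300 + 1/30) = 27.27 Ω
R_th = 27.27 Ω
I_n = V_th/R_th = 1.364/27.27 = 0.05 A, and R_n = R_th = 27.27 Ω

Final answer: I_n = 0.05 A, R_n = 27.27 Ω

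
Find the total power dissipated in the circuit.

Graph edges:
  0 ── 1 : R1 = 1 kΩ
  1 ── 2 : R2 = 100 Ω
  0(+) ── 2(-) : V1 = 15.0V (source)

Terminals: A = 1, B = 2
Nodal analysis, taking node 2 as the 0 V reference.
Source V1 fixes V_0 = 15 V.
KCL at each unknown node (sum of currents leaving = 0; resistances in Ω):
  Node 1: (V_1 - 15)/1000 + (V_1 - 0)/100 = 0
Collecting terms: 0.011 × V_1 = 0.015  =>  V_1 = 1.364 V
Power in each resistor, P = (ΔV)²/R:
  P_R1 = (15 - 1.364)²/1000 = 0.186 W
  P_R2 = (1.364 - 0)²/100 = 0.0186 W
P_total = P_R1 + P_R2 = 0.2045 W

Final answer: 0.2045 W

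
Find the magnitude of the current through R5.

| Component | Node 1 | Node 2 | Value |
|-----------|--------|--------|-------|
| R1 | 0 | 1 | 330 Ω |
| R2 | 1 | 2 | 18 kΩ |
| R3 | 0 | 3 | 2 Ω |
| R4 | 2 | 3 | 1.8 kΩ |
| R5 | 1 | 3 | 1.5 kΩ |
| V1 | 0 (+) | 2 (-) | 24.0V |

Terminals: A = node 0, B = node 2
Nodal analysis, taking node 2 as the 0 V reference.
Source V1 fixes V_0 = 24 V.
KCL at each unknown node (sum of currents leaving = 0; resistances in Ω):
  Node 1: (V_1 - 24)/330 + (V_1 - 0)/18000 + (V_1 - V_3)/1500 = 0
  Node 3: (V_3 - 24)/2 + (V_3 - 0)/1800 + (V_3 - V_1)/1500 = 0
Collecting terms (coefficients in siemens):
  0.003753·V_1 - 0.0006667·V_3 = 0.07273
  0.5012·V_3 - 0.0006667·V_1 = 12
Determinant D = (0.003753)(0.5012) - (-0.0006667)(-0.0006667) = 0.00188
V_1 = [(0.07273)(0.5012) - (-0.0006667)(12)]/D = 23.64 V
V_3 = [(0.003753)(12) - (0.07273)(-0.0006667)]/D = 23.97 V
I_R5 = (V_1 - V_3)/R5 = (23.64 - 23.97)/1500 = -0.000222 A
|I_R5| = 0.000222 A

Final answer: |I_R5| = 0.000222 A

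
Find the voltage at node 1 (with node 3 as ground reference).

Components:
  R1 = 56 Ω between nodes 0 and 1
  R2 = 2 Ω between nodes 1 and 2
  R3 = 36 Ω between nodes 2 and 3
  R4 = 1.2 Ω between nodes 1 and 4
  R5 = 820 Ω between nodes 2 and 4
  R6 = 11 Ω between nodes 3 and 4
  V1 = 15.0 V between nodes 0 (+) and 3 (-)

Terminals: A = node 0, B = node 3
Nodal analysis, taking node 3 as the 0 V reference.
Source V1 fixes V_0 = 15 V.
KCL at each unknown node (sum of currents leaving = 0; resistances in Ω):
  Node 1: (V_1 - 15)/56 + (V_1 - V_2)/2 + (V_1 - V_4)/1.2 = 0
  Node 2: (V_2 - V_1)/2 + (V_2 - 0)/36 + (V_2 - V_4)/820 = 0
  Node 4: (V_4 - V_1)/1.2 + (V_4 - V_2)/820 + (V_4 - 0)/11 = 0
Collecting terms (coefficients in siemens):
  1.351·V_1 - 0.5·V_2 - 0.8333·V_4 = 0.2679
  0.529·V_2 - 0.5·V_1 - 0.00122·V_4 = 0
  0.9255·V_4 - 0.8333·V_1 - 0.00122·V_2 = 0
Solving these 3 simultaneous equations (Gaussian elimination) gives:
  V_1 = 2.123 V, V_2 = 2.011 V, V_4 = 1.915 V
The requested potential is V_1 = 2.123 V.

Final answer: V_1 = 2.123 V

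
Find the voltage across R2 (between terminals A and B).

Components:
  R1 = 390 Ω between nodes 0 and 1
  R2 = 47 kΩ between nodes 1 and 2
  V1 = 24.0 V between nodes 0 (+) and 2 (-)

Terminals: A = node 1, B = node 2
R1 and R2 are in series across V1 (node 0 → node 1 → node 2), and the output A–B is taken across R2, so this is a voltage divider.
Series current: I = V1/(R1 + R2) = 24/(390 + 47000) = 24/47390 = 0.0005064 A
V_R2 = I × R2 = V1 × R2/(R1 + R2) = 24 × 47000/47390 = 23.8 V

Final answer: 23.8 V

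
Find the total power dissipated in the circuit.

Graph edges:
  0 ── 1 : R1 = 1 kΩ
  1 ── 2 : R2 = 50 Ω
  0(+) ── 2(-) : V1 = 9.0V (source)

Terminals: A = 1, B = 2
Nodal analysis, taking node 2 as the 0 V reference.
Source V1 fixes V_0 = 9 V.
KCL at each unknown node (sum of currents leaving = 0; resistances in Ω):
  Node 1: (V_1 - 9)/1000 + (V_1 - 0)/50 = 0
Collecting terms: 0.021 × V_1 = 0.009  =>  V_1 = 0.4286 V
Power in each resistor, P = (ΔV)²/R:
  P_R1 = (9 - 0.4286)²/1000 = 0.07347 W
  P_R2 = (0.4286 - 0)²/50 = 0.003673 W
P_total = P_R1 + P_R2 = 0.07714 W

Final answer: 0.07714 W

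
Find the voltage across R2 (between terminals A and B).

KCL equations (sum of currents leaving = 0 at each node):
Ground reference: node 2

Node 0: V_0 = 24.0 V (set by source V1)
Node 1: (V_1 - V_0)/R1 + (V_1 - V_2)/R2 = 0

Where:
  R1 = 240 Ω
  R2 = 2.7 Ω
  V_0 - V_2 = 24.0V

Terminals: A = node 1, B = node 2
R1 and R2 are in series across V1 (node 0 → node 1 → node 2), and the output A–B is taken across R2, so this is a voltage divider.
Series current: I = V1/(R1 + R2) = 24/(240 + 2.7) = 24/242.7 = 0.09889 A
V_R2 = I × R2 = V1 × R2/(R1 + R2) = 24 × 2.7/242.7 = 0.267 V

Final answer: 0.267 V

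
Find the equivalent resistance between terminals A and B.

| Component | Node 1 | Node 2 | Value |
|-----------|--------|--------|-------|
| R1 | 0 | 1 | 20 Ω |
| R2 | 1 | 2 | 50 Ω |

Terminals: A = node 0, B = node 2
Reduce the network between node 0 (A) and node 2 (B) by series/parallel combination:
  Rs1 = R1 + R2 (series, joined only at node 1) = 20 + 50 = 70 Ω
R_eq = 70 Ω

Final answer: 70 Ω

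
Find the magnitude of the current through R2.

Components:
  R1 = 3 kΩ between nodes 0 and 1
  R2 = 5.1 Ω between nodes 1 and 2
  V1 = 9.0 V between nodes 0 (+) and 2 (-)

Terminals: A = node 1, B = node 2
Nodal analysis, taking node 2 as the 0 V reference.
Source V1 fixes V_0 = 9 V.
KCL at each unknown node (sum of currents leaving = 0; resistances in Ω):
  Node 1: (V_1 - 9)/3000 + (V_1 - 0)/5.1 = 0
Collecting terms: 0.1964 × V_1 = 0.003  =>  V_1 = 0.01527 V
I_R2 = (V_1 - V_2)/R2 = (0.01527 - 0)/5.1 = 0.002995 A
|I_R2| = 0.002995 A

Final answer: |I_R2| = 0.002995 A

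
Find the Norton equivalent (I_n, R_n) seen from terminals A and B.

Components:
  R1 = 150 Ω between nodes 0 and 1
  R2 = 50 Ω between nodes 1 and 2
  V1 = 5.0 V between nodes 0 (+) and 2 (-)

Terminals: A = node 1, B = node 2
Find the Thévenin equivalent first; then I_n = V_th/R_th and R_n = R_th.
Step 1 — V_th is the open-circuit voltage V_A - V_B (nothing connected across the terminals).
Nodal analysis, taking node 2 as the 0 V reference.
Source V1 fixes V_0 = 5 V.
KCL at each unknown node (sum of currents leaving = 0; resistances in Ω):
  Node 1: (V_1 - 5)/150 + (V_1 - 0)/50 = 0
Collecting terms: 0.02667 × V_1 = 0.03333  =>  V_1 = 1.25 V
V_th = V_1 - V_2 = 1.25 - 0 = 1.25 V
Step 2 — R_th: zero the source — replace V1 by a short circuit (node 2 merges into node 0) — and find the resistance seen between A (node 1) and B (node 0).
Reduce the network between node 1 (A) and node 0 (B) by series/parallel combination:
  Rp1 = R1 ‖ R2 (parallel, both between nodes 0 and 1) = 1/(1/150 + 1/50) = 37.5 Ω
R_th = 37.5 Ω
I_n = V_th/R_th = 1.25/37.5 = 0.03333 A, and R_n = R_th = 37.5 Ω

Final answer: I_n = 0.03333 A, R_n = 37.5 Ω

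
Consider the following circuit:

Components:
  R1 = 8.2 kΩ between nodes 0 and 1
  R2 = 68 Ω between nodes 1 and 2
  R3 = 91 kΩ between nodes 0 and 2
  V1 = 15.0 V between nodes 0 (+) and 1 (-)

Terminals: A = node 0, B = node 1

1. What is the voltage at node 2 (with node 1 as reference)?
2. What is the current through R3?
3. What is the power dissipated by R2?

Nodal analysis, taking node 1 as the 0 V reference.
Source V1 fixes V_0 = 15 V.
KCL at each unknown node (sum of currents leaving = 0; resistances in Ω):
  Node 2: (V_2 - 0)/68 + (V_2 - 15)/91000 = 0
Collecting terms: 0.01472 × V_2 = 0.0001648  =>  V_2 = 0.0112 V
Part 1:
  Read off the nodal solution: V_2 = 0.0112 V
Part 2:
  I_R3 = (V_0 - V_2)/R3 = (15 - 0.0112)/91000 = 0.0001647 A
  Magnitude: I_R3 = 0.0001647 A
Part 3:
  I_R2 = (V_1 - V_2)/R2 = (0 - 0.0112)/68 = -0.0001647 A
  P_R2 = I_R2² × R2 = (-0.0001647)² × 68 = 0.000001845 W

Final answers:
1. V_2 = 0.0112 V
2. I_R3 = 0.0001647 A
3. P_R2 = 1.845e-06 W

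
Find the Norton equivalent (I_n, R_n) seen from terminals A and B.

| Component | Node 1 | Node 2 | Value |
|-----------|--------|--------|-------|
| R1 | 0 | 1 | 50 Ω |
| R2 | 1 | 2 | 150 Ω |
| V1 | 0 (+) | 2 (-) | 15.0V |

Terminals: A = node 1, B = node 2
Find the Thévenin equivalent first; then I_n = V_th/R_th and R_n = R_th.
Step 1 — V_th is the open-circuit voltage V_A - V_B (nothing connected across the terminals).
Nodal analysis, taking node 2 as the 0 V reference.
Source V1 fixes V_0 = 15 V.
KCL at each unknown node (sum of currents leaving = 0; resistances in Ω):
  Node 1: (V_1 - 15)/50 + (V_1 - 0)/150 = 0
Collecting terms: 0.02667 × V_1 = 0.3  =>  V_1 = 11.25 V
V_th = V_1 - V_2 = 11.25 - 0 = 11.25 V
Step 2 — R_th: zero the source — replace V1 by a short circuit (node 2 merges into node 0) — and find the resistance seen between A (node 1) and B (node 0).
Reduce the network between node 1 (A) and node 0 (B) by series/parallel combination:
  Rp1 = R1 ‖ R2 (parallel, both between nodes 0 and 1) = 1/(1/50 + 1/150) = 37.5 Ω
R_th = 37.5 Ω
I_n = V_th/R_th = 11.25/37.5 = 0.3 A, and R_n = R_th = 37.5 Ω

Final answer: I_n = 0.3 A, R_n = 37.5 Ω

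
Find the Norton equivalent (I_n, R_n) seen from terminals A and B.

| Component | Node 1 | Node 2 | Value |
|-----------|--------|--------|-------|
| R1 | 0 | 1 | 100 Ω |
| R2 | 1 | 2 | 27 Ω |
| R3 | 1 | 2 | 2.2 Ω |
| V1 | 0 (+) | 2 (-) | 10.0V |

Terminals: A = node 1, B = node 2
Find the Thévenin equivalent first; then I_n = V_th/R_th and R_n = R_th.
Step 1 — V_th is the open-circuit voltage V_A - V_B (nothing connected across the terminals).
Nodal analysis, taking node 2 as the 0 V reference.
Source V1 fixes V_0 = 10 V.
KCL at each unknown node (sum of currents leaving = 0; resistances in Ω):
  Node 1: (V_1 - 10)/100 + (V_1 - 0)/27 + (V_1 - 0)/2.2 = 0
Collecting terms: 0.5016 × V_1 = 0.1  =>  V_1 = 0.1994 V
V_th = V_1 - V_2 = 0.1994 - 0 = 0.1994 V
Step 2 — R_th: zero the source — replace V1 by a short circuit (node 2 merges into node 0) — and find the resistance seen between A (node 1) and B (node 0).
Reduce the network between node 1 (A) and node 0 (B) by series/parallel combination:
  Rp1 = R1 ‖ R2 ‖ R3 (parallel, all between nodes 0 and 1) = 1/(1/100 + 1/27 + 1/2.2) = 1.994 Ω
R_th = 1.994 Ω
I_n = V_th/R_th = 0.1994/1.994 = 0.1 A, and R_n = R_th = 1.994 Ω

Final answer: I_n = 0.1 A, R_n = 1.994 Ω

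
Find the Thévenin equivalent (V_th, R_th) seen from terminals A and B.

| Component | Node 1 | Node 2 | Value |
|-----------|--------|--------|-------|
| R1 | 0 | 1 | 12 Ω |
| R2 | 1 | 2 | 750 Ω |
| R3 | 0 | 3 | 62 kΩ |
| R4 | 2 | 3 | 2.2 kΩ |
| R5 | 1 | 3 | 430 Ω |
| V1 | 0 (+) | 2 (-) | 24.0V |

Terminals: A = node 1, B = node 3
Step 1 — V_th is the open-circuit voltage V_A - V_B (nothing connected across the terminals).
Nodal analysis, taking node 2 as the 0 V reference.
Source V1 fixes V_0 = 24 V.
KCL at each unknown node (sum of currents leaving = 0; resistances in Ω):
  Node 1: (V_1 - 24)/12 + (V_1 - 0)/750 + (V_1 - V_3)/430 = 0
  Node 3: (V_3 - 24)/62000 + (V_3 - 0)/2200 + (V_3 - V_1)/430 = 0
Collecting terms (coefficients in siemens):
  0.08699·V_1 - 0.002326·V_3 = 2
  0.002796·V_3 - 0.002326·V_1 = 0.0003871
Determinant D = (0.08699)(0.002796) - (-0.002326)(-0.002326) = 0.0002378
V_1 = [(2)(0.002796) - (-0.002326)(0.0003871)]/D = 23.52 V
V_3 = [(0.08699)(0.0003871) - (2)(-0.002326)]/D = 19.7 V
V_th = V_1 - V_3 = 23.52 - 19.7 = 3.82 V
Step 2 — R_th: zero the source — replace V1 by a short circuit (node 2 merges into node 0) — and find the resistance seen between A (node 1) and B (node 3).
Reduce the network between node 1 (A) and node 3 (B) by series/parallel combination:
  Rp1 = R1 ‖ R2 (parallel, both between nodes 0 and 1) = 1/(1/12 + 1/750) = 11.81 Ω
  Rp2 = R3 ‖ R4 (parallel, both between nodes 0 and 3) = 1/(1/62000 + 1/2200) = 2125 Ω
  Rs1 = Rp1 + Rp2 (series, joined only at node 0) = 11.81 + 2125 = 2136 Ω
  Rp3 = R5 ‖ Rs1 (parallel, both between nodes 1 and 3) = 1/(1/430 + 1/2136) = 358 Ω
R_th = 358 Ω

Final answer: V_th = 3.82 V, R_th = 358 Ω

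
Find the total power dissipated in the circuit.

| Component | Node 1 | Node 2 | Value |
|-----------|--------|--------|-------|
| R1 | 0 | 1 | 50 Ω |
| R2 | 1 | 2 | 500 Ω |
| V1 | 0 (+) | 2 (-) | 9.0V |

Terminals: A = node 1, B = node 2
Nodal analysis, taking node 2 as the 0 V reference.
Source V1 fixes V_0 = 9 V.
KCL at each unknown node (sum of currents leaving = 0; resistances in Ω):
  Node 1: (V_1 - 9)/50 + (V_1 - 0)/500 = 0
Collecting terms: 0.022 × V_1 = 0.18  =>  V_1 = 8.182 V
Power in each resistor, P = (ΔV)²/R:
  P_R1 = (9 - 8.182)²/50 = 0.01339 W
  P_R2 = (8.182 - 0)²/500 = 0.1339 W
P_total = P_R1 + P_R2 = 0.1473 W

Final answer: 0.1473 W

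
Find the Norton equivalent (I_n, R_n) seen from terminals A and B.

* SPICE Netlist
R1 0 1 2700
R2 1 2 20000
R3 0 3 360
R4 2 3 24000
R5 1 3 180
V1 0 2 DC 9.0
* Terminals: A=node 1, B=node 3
Find the Thévenin equivalent first; then I_n = V_th/R_th and R_n = R_th.
Step 1 — V_th is the open-circuit voltage V_A - V_B (nothing connected across the terminals).
Nodal analysis, taking node 2 as the 0 V reference.
Source V1 fixes V_0 = 9 V.
KCL at each unknown node (sum of currents leaving = 0; resistances in Ω):
  Node 1: (V_1 - 9)/2700 + (V_1 - 0)/20000 + (V_1 - V_3)/180 = 0
  Node 3: (V_3 - 9)/360 + (V_3 - 0)/24000 + (V_3 - V_1)/180 = 0
Collecting terms (coefficients in siemens):
  0.005976·V_1 - 0.005556·V_3 = 0.003333
  0.008375·V_3 - 0.005556·V_1 = 0.025
Determinant D = (0.005976)(0.008375) - (-0.005556)(-0.005556) = 0.00001918
V_1 = [(0.003333)(0.008375) - (-0.005556)(0.025)]/D = 8.695 V
V_3 = [(0.005976)(0.025) - (0.003333)(-0.005556)]/D = 8.753 V
V_th = V_1 - V_3 = 8.695 - 8.753 = -0.05792 V
Step 2 — R_th: zero the source — replace V1 by a short circuit (node 2 merges into node 0) — and find the resistance seen between A (node 1) and B (node 3).
Reduce the network between node 1 (A) and node 3 (B) by series/parallel combination:
  Rp1 = R1 ‖ R2 (parallel, both between nodes 0 and 1) = 1/(1/2700 + 1/20000) = 2379 Ω
  Rp2 = R3 ‖ R4 (parallel, both between nodes 0 and 3) = 1/(1/360 + 1/24000) = 354.7 Ω
  Rs1 = Rp1 + Rp2 (series, joined only at node 0) = 2379 + 354.7 = 2734 Ω
  Rp3 = R5 ‖ Rs1 (parallel, both between nodes 1 and 3) = 1/(1/180 + 1/2734) = 168.9 Ω
R_th = 168.9 Ω
I_n = V_th/R_th = -0.05792/168.9 = -0.000343 A, and R_n = R_th = 168.9 Ω

Final answer: I_n = -0.000343 A, R_n = 168.9 Ω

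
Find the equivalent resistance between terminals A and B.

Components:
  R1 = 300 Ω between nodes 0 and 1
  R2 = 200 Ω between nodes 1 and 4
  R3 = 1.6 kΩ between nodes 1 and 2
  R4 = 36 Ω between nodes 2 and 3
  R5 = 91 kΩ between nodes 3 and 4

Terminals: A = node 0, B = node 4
Reduce the network between node 0 (A) and node 4 (B) by series/parallel combination:
  Rs1 = R3 + R4 (series, joined only at node 2) = 1600 + 36 = 1636 Ω
  Rs2 = R5 + Rs1 (series, joined only at node 3) = 91000 + 1636 = 92640 Ω
  Rp1 = R2 ‖ Rs2 (parallel, both between nodes 1 and 4) = 1/(1/200 + 1/92640) = 199.6 Ω
  Rs3 = R1 + Rp1 (series, joined only at node 1) = 300 + 199.6 = 499.6 Ω
R_eq = 499.6 Ω

Final answer: 499.6 Ω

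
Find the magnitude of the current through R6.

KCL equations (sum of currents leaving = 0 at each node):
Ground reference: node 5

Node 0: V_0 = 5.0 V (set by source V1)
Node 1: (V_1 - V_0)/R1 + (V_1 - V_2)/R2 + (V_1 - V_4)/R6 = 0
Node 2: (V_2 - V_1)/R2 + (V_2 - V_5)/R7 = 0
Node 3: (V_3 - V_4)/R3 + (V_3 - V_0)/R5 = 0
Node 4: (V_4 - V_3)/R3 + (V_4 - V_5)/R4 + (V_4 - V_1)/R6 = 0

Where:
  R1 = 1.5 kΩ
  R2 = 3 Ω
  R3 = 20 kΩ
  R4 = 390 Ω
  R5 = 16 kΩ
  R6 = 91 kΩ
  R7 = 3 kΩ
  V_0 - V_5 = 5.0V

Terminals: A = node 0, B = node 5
Nodal analysis, taking node 5 as the 0 V reference.
Source V1 fixes V_0 = 5 V.
KCL at each unknown node (sum of currents leaving = 0; resistances in Ω):
  Node 1: (V_1 - 5)/1500 + (V_1 - V_2)/3 + (V_1 - V_4)/91000 = 0
  Node 2: (V_2 - V_1)/3 + (V_2 - 0)/3000 = 0
  Node 3: (V_3 - V_4)/20000 + (V_3 - 5)/16000 = 0
  Node 4: (V_4 - V_3)/20000 + (V_4 - 0)/390 + (V_4 - V_1)/91000 = 0
Collecting terms (coefficients in siemens):
  0.334·V_1 - 0.3333·V_2 - 0.00001099·V_4 = 0.003333
  0.3337·V_2 - 0.3333·V_1 = 0
  0.0001125·V_3 - 0.00005·V_4 = 0.0003125
  0.002625·V_4 - 0.00001099·V_1 - 0.00005·V_3 = 0
Solving these 4 simultaneous equations (Gaussian elimination) gives:
  V_1 = 3.299 V, V_2 = 3.296 V, V_3 = 2.808 V, V_4 = 0.06729 V
I_R6 = (V_1 - V_4)/R6 = (3.299 - 0.06729)/91000 = 0.00003551 A
|I_R6| = 0.00003551 A

Final answer: |I_R6| = 3.551e-05 A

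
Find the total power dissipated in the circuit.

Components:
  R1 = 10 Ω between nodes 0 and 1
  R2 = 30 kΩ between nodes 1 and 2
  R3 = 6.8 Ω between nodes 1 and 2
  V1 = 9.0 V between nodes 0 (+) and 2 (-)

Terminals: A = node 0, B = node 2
Nodal analysis, taking node 2 as the 0 V reference.
Source V1 fixes V_0 = 9 V.
KCL at each unknown node (sum of currents leaving = 0; resistances in Ω):
  Node 1: (V_1 - 9)/10 + (V_1 - 0)/30000 + (V_1 - 0)/6.8 = 0
Collecting terms: 0.2471 × V_1 = 0.9  =>  V_1 = 3.642 V
Power in each resistor, P = (ΔV)²/R:
  P_R1 = (9 - 3.642)²/10 = 2.87 W
  P_R2 = (3.642 - 0)²/30000 = 0.0004422 W
  P_R3 = (3.642 - 0)²/6.8 = 1.951 W
P_total = P_R1 + P_R2 + P_R3 = 4.822 W

Final answer: 4.822 W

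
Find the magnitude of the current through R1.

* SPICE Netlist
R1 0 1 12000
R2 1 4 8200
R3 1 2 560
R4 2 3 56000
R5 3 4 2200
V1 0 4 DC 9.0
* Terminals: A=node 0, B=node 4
Nodal analysis, taking node 4 as the 0 V reference.
Source V1 fixes V_0 = 9 V.
KCL at each unknown node (sum of currents leaving = 0; resistances in Ω):
  Node 1: (V_1 - 9)/12000 + (V_1 - 0)/8200 + (V_1 - V_2)/560 = 0
  Node 2: (V_2 - V_1)/560 + (V_2 - V_3)/56000 = 0
  Node 3: (V_3 - V_2)/56000 + (V_3 - 0)/2200 = 0
Collecting terms (coefficients in siemens):
  0.001991·V_1 - 0.001786·V_2 = 0.00075
  0.001804·V_2 - 0.001786·V_1 - 0.00001786·V_3 = 0
  0.0004724·V_3 - 0.00001786·V_2 = 0
Solving these 3 simultaneous equations (Gaussian elimination) gives:
  V_1 = 3.374 V, V_2 = 3.342 V, V_3 = 0.1263 V
I_R1 = (V_0 - V_1)/R1 = (9 - 3.374)/12000 = 0.0004689 A
|I_R1| = 0.0004689 A

Final answer: |I_R1| = 0.0004689 A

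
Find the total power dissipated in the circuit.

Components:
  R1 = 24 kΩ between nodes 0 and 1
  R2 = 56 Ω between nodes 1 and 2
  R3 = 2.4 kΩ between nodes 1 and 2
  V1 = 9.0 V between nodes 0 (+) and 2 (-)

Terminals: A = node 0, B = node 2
Nodal analysis, taking node 2 as the 0 V reference.
Source V1 fixes V_0 = 9 V.
KCL at each unknown node (sum of currents leaving = 0; resistances in Ω):
  Node 1: (V_1 - 9)/24000 + (V_1 - 0)/56 + (V_1 - 0)/2400 = 0
Collecting terms: 0.01832 × V_1 = 0.000375  =>  V_1 = 0.02047 V
Power in each resistor, P = (ΔV)²/R:
  P_R1 = (9 - 0.02047)²/24000 = 0.00336 W
  P_R2 = (0.02047 - 0)²/56 = 0.000007486 W
  P_R3 = (0.02047 - 0)²/2400 = 0.0000001747 W
P_total = P_R1 + P_R2 + P_R3 = 0.003367 W

Final answer: 0.003367 W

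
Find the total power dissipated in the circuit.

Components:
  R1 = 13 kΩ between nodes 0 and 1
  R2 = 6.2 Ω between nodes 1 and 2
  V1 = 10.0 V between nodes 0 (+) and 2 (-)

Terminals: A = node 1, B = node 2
Nodal analysis, taking node 2 as the 0 V reference.
Source V1 fixes V_0 = 10 V.
KCL at each unknown node (sum of currents leaving = 0; resistances in Ω):
  Node 1: (V_1 - 10)/13000 + (V_1 - 0)/6.2 = 0
Collecting terms: 0.1614 × V_1 = 0.0007692  =>  V_1 = 0.004767 V
Power in each resistor, P = (ΔV)²/R:
  P_R1 = (10 - 0.004767)²/13000 = 0.007685 W
  P_R2 = (0.004767 - 0)²/6.2 = 0.000003665 W
P_total = P_R1 + P_R2 = 0.007689 W

Final answer: 0.007689 W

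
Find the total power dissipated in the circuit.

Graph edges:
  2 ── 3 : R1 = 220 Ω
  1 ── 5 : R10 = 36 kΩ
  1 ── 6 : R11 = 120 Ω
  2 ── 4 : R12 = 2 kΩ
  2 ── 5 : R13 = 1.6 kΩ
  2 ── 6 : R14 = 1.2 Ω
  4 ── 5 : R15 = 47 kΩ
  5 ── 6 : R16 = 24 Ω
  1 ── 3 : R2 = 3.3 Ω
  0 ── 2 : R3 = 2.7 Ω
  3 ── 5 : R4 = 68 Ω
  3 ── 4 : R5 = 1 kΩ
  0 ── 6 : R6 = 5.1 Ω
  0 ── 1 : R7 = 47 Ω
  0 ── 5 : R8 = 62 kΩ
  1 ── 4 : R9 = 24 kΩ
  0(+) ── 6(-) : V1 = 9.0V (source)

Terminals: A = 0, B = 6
Nodal analysis, taking node 6 as the 0 V reference.
Source V1 fixes V_0 = 9 V.
KCL at each unknown node (sum of currents leaving = 0; resistances in Ω):
  Node 1: (V_1 - V_3)/3.3 + (V_1 - 9)/47 + (V_1 - V_4)/24000 + (V_1 - V_5)/36000 + (V_1 - 0)/120 = 0
  Node 2: (V_2 - V_3)/220 + (V_2 - 9)/2.7 + (V_2 - V_4)/2000 + (V_2 - V_5)/1600 + (V_2 - 0)/1.2 = 0
  Node 3: (V_3 - V_2)/220 + (V_3 - V_1)/3.3 + (V_3 - V_5)/68 + (V_3 - V_4)/1000 = 0
  Node 4: (V_4 - V_3)/1000 + (V_4 - V_1)/24000 + (V_4 - V_2)/2000 + (V_4 - V_5)/47000 = 0
  Node 5: (V_5 - V_3)/68 + (V_5 - 9)/62000 + (V_5 - V_1)/36000 + (V_5 - V_2)/1600 + (V_5 - V_4)/47000 + (V_5 - 0)/24 = 0
Collecting terms (coefficients in siemens):
  0.3327·V_1 - 0.303·V_3 - 0.00004167·V_4 - 0.00002778·V_5 = 0.1915
  1.209·V_2 - 0.004545·V_3 - 0.0005·V_4 - 0.000625·V_5 = 3.333
  0.3233·V_3 - 0.303·V_1 - 0.004545·V_2 - 0.001·V_4 - 0.01471·V_5 = 0
  0.001563·V_4 - 0.00004167·V_1 - 0.0005·V_2 - 0.001·V_3 - 0.00002128·V_5 = 0
  0.05706·V_5 - 0.00002778·V_1 - 0.000625·V_2 - 0.01471·V_3 - 0.00002128·V_4 = 0.0001452
Solving these 5 simultaneous equations (Gaussian elimination) gives:
  V_1 = 4.588 V, V_2 = 2.775 V, V_3 = 4.405 V, V_4 = 3.844 V
  V_5 = 1.172 V
Power in each resistor, P = (ΔV)²/R:
  P_R1 = (2.775 - 4.405)²/220 = 0.01207 W
  P_R2 = (4.588 - 4.405)²/3.3 = 0.01017 W
  P_R3 = (9 - 2.775)²/2.7 = 14.35 W
  P_R4 = (4.405 - 1.172)²/68 = 0.1537 W
  P_R5 = (4.405 - 3.844)²/1000 = 0.0003142 W
  P_R6 = (9 - 0)²/5.1 = 15.88 W
  P_R7 = (9 - 4.588)²/47 = 0.4142 W
  P_R8 = (9 - 1.172)²/62000 = 0.0009884 W
  P_R9 = (4.588 - 3.844)²/24000 = 0.00002305 W
  P_R10 = (4.588 - 1.172)²/36000 = 0.0003242 W
  P_R11 = (4.588 - 0)²/120 = 0.1754 W
  P_R12 = (2.775 - 3.844)²/2000 = 0.0005717 W
  P_R13 = (2.775 - 1.172)²/1600 = 0.001606 W
  P_R14 = (2.775 - 0)²/1.2 = 6.417 W
  P_R15 = (3.844 - 1.172)²/47000 = 0.000152 W
  P_R16 = (1.172 - 0)²/24 = 0.05721 W
P_total = P_R1 + P_R2 + P_R3 + P_R4 + P_R5 + P_R6 + P_R7 + P_R8 + P_R9 + P_R10 + P_R11 + P_R12 + P_R13 + P_R14 + P_R15 + P_R16 = 37.48 W

Final answer: 37.48 W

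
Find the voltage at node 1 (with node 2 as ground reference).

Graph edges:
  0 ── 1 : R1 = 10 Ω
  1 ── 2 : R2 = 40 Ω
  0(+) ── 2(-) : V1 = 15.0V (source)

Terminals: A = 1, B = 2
Nodal analysis, taking node 2 as the 0 V reference.
Source V1 fixes V_0 = 15 V.
KCL at each unknown node (sum of currents leaving = 0; resistances in Ω):
  Node 1: (V_1 - 15)/10 + (V_1 - 0)/40 = 0
Collecting terms: 0.125 × V_1 = 1.5  =>  V_1 = 12 V
The requested potential is V_1 = 12 V.

Final answer: V_1 = 12 V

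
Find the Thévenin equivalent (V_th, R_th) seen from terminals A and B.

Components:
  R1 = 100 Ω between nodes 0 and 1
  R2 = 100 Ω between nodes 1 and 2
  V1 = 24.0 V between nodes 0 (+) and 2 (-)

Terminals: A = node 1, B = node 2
Step 1 — V_th is the open-circuit voltage V_A - V_B (nothing connected across the terminals).
Nodal analysis, taking node 2 as the 0 V reference.
Source V1 fixes V_0 = 24 V.
KCL at each unknown node (sum of currents leaving = 0; resistances in Ω):
  Node 1: (V_1 - 24)/100 + (V_1 - 0)/100 = 0
Collecting terms: 0.02 × V_1 = 0.24  =>  V_1 = 12 V
V_th = V_1 - V_2 = 12 - 0 = 12 V
Step 2 — R_th: zero the source — replace V1 by a short circuit (node 2 merges into node 0) — and find the resistance seen between A (node 1) and B (node 0).
Reduce the network between node 1 (A) and node 0 (B) by series/parallel combination:
  Rp1 = R1 ‖ R2 (parallel, both between nodes 0 and 1) = 1/(1/100 + 1/100) = 50 Ω
R_th = 50 Ω

Final answer: V_th = 12 V, R_th = 50 Ω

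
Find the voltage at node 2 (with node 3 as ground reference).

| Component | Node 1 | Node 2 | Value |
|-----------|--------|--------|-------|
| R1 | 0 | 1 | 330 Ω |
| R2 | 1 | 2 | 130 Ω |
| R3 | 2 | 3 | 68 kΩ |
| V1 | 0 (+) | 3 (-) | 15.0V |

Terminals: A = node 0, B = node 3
Nodal analysis, taking node 3 as the 0 V reference.
Source V1 fixes V_0 = 15 V.
KCL at each unknown node (sum of currents leaving = 0; resistances in Ω):
  Node 1: (V_1 - 15)/330 + (V_1 - V_2)/130 = 0
  Node 2: (V_2 - V_1)/130 + (V_2 - 0)/68000 = 0
Collecting terms (coefficients in siemens):
  0.01072·V_1 - 0.007692·V_2 = 0.04545
  0.007707·V_2 - 0.007692·V_1 = 0
Determinant D = (0.01072)(0.007707) - (-0.007692)(-0.007692) = 0.00002347
V_1 = [(0.04545)(0.007707) - (-0.007692)(0)]/D = 14.93 V
V_2 = [(0.01072)(0) - (0.04545)(-0.007692)]/D = 14.9 V
The requested potential is V_2 = 14.9 V.

Final answer: V_2 = 14.9 V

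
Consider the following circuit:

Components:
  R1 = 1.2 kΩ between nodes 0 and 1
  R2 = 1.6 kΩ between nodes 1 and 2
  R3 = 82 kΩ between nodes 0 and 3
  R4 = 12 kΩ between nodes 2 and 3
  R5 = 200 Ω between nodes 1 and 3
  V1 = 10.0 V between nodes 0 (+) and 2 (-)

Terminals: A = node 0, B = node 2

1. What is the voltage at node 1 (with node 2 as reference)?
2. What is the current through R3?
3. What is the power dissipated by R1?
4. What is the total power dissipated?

Nodal analysis, taking node 2 as the 0 V reference.
Source V1 fixes V_0 = 10 V.
KCL at each unknown node (sum of currents leaving = 0; resistances in Ω):
  Node 1: (V_1 - 10)/1200 + (V_1 - 0)/1600 + (V_1 - V_3)/200 = 0
  Node 3: (V_3 - 10)/82000 + (V_3 - 0)/12000 + (V_3 - V_1)/200 = 0
Collecting terms (coefficients in siemens):
  0.006458·V_1 - 0.005·V_3 = 0.008333
  0.005096·V_3 - 0.005·V_1 = 0.000122
Determinant D = (0.006458)(0.005096) - (-0.005)(-0.005) = 0.000007909
V_1 = [(0.008333)(0.005096) - (-0.005)(0.000122)]/D = 5.446 V
V_3 = [(0.006458)(0.000122) - (0.008333)(-0.005)]/D = 5.368 V
Part 1:
  Read off the nodal solution: V_1 = 5.446 V
Part 2:
  I_R3 = (V_0 - V_3)/R3 = (10 - 5.368)/82000 = 0.00005649 A
  Magnitude: I_R3 = 0.00005649 A
Part 3:
  I_R1 = (V_0 - V_1)/R1 = (10 - 5.446)/1200 = 0.003795 A
  P_R1 = I_R1² × R1 = (0.003795)² × 1200 = 0.01728 W
Part 4:
  Power in each resistor, P = (ΔV)²/R:
    P_R1 = (10 - 5.446)²/1200 = 0.01728 W
    P_R2 = (5.446 - 0)²/1600 = 0.01854 W
    P_R3 = (10 - 5.368)²/82000 = 0.0002616 W
    P_R4 = (0 - 5.368)²/12000 = 0.002401 W
    P_R5 = (5.446 - 5.368)²/200 = 0.00003055 W
  P_total = P_R1 + P_R2 + P_R3 + P_R4 + P_R5 = 0.03851 W

Final answers:
1. V_1 = 5.446 V
2. I_R3 = 5.649e-05 A
3. P_R1 = 0.01728 W
4. P_total = 0.03851 W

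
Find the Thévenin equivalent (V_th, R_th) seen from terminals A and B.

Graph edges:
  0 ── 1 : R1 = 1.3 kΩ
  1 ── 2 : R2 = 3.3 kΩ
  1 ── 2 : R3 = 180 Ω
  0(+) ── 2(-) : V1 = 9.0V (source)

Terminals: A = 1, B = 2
Step 1 — V_th is the open-circuit voltage V_A - V_B (nothing connected across the terminals).
Nodal analysis, taking node 2 as the 0 V reference.
Source V1 fixes V_0 = 9 V.
KCL at each unknown node (sum of currents leaving = 0; resistances in Ω):
  Node 1: (V_1 - 9)/1300 + (V_1 - 0)/3300 + (V_1 - 0)/180 = 0
Collecting terms: 0.006628 × V_1 = 0.006923  =>  V_1 = 1.045 V
V_th = V_1 - V_2 = 1.045 - 0 = 1.045 V
Step 2 — R_th: zero the source — replace V1 by a short circuit (node 2 merges into node 0) — and find the resistance seen between A (node 1) and B (node 0).
Reduce the network between node 1 (A) and node 0 (B) by series/parallel combination:
  Rp1 = R1 ‖ R2 ‖ R3 (parallel, all between nodes 0 and 1) = 1/(1/1300 + 1/3300 + 1/180) = 150.9 Ω
R_th = 150.9 Ω

Final answer: V_th = 1.045 V, R_th = 150.9 Ω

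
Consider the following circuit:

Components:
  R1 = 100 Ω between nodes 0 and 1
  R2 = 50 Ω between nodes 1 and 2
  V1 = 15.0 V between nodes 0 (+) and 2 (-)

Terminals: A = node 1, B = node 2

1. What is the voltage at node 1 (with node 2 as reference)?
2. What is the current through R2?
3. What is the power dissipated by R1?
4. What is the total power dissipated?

Nodal analysis, taking node 2 as the 0 V reference.
Source V1 fixes V_0 = 15 V.
KCL at each unknown node (sum of currents leaving = 0; resistances in Ω):
  Node 1: (V_1 - 15)/100 + (V_1 - 0)/50 = 0
Collecting terms: 0.03 × V_1 = 0.15  =>  V_1 = 5 V
Part 1:
  Read off the nodal solution: V_1 = 5 V
Part 2:
  I_R2 = (V_1 - V_2)/R2 = (5 - 0)/50 = 0.1 A
  Magnitude: I_R2 = 0.1 A
Part 3:
  I_R1 = (V_0 - V_1)/R1 = (15 - 5)/100 = 0.1 A
  P_R1 = I_R1² × R1 = (0.1)² × 100 = 1 W
Part 4:
  Power in each resistor, P = (ΔV)²/R:
    P_R1 = (15 - 5)²/100 = 1 W
    P_R2 = (5 - 0)²/50 = 0.5 W
  P_total = P_R1 + P_R2 = 1.5 W

Final answers:
1. V_1 = 5 V
2. I_R2 = 0.1 A
3. P_R1 = 1 W
4. P_total = 1.5 W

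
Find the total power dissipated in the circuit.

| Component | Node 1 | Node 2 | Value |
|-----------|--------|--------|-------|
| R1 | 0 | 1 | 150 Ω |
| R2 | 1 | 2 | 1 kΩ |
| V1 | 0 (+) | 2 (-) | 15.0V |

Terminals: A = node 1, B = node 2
Nodal analysis, taking node 2 as the 0 V reference.
Source V1 fixes V_0 = 15 V.
KCL at each unknown node (sum of currents leaving = 0; resistances in Ω):
  Node 1: (V_1 - 15)/150 + (V_1 - 0)/1000 = 0
Collecting terms: 0.007667 × V_1 = 0.1  =>  V_1 = 13.04 V
Power in each resistor, P = (ΔV)²/R:
  P_R1 = (15 - 13.04)²/150 = 0.02552 W
  P_R2 = (13.04 - 0)²/1000 = 0.1701 W
P_total = P_R1 + P_R2 = 0.1957 W

Final answer: 0.1957 W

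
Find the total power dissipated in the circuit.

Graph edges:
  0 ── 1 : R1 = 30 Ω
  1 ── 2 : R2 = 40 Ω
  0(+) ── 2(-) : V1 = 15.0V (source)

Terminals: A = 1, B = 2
Nodal analysis, taking node 2 as the 0 V reference.
Source V1 fixes V_0 = 15 V.
KCL at each unknown node (sum of currents leaving = 0; resistances in Ω):
  Node 1: (V_1 - 15)/30 + (V_1 - 0)/40 = 0
Collecting terms: 0.05833 × V_1 = 0.5  =>  V_1 = 8.571 V
Power in each resistor, P = (ΔV)²/R:
  P_R1 = (15 - 8.571)²/30 = 1.378 W
  P_R2 = (8.571 - 0)²/40 = 1.837 W
P_total = P_R1 + P_R2 = 3.214 W

Final answer: 3.214 W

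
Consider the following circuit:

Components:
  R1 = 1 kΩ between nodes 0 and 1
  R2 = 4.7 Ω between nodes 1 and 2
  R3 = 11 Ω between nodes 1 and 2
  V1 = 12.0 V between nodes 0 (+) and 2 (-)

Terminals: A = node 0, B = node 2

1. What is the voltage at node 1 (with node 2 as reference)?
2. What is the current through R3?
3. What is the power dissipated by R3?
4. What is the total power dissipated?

Nodal analysis, taking node 2 as the 0 V reference.
Source V1 fixes V_0 = 12 V.
KCL at each unknown node (sum of currents leaving = 0; resistances in Ω):
  Node 1: (V_1 - 12)/1000 + (V_1 - 0)/4.7 + (V_1 - 0)/11 = 0
Collecting terms: 0.3047 × V_1 = 0.012  =>  V_1 = 0.03939 V
Part 1:
  Read off the nodal solution: V_1 = 0.03939 V
Part 2:
  I_R3 = (V_1 - V_2)/R3 = (0.03939 - 0)/11 = 0.003581 A
  Magnitude: I_R3 = 0.003581 A
Part 3:
  I_R3 = (V_1 - V_2)/R3 = (0.03939 - 0)/11 = 0.003581 A
  P_R3 = I_R3² × R3 = (0.003581)² × 11 = 0.000141 W
Part 4:
  Power in each resistor, P = (ΔV)²/R:
    P_R1 = (12 - 0.03939)²/1000 = 0.1431 W
    P_R2 = (0.03939 - 0)²/4.7 = 0.0003301 W
    P_R3 = (0.03939 - 0)²/11 = 0.000141 W
  P_total = P_R1 + P_R2 + P_R3 = 0.1435 W

Final answers:
1. V_1 = 0.03939 V
2. I_R3 = 0.003581 A
3. P_R3 = 0.000141 W
4. P_total = 0.1435 W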